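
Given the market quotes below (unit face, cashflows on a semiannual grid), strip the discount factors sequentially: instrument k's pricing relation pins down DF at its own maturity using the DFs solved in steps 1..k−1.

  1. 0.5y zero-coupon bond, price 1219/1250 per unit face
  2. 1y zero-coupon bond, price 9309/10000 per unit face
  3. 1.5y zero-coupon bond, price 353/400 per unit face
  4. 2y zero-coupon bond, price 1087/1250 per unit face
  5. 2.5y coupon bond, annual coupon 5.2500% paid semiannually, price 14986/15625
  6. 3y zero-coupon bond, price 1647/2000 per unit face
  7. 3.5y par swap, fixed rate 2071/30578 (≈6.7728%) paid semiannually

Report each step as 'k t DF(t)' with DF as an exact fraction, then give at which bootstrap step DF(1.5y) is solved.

1 1/2 1219/1250
2 1 9309/10000
3 3/2 353/400
4 2 1087/1250
5 5/2 841/1000
6 3 1647/2000
7 7/2 7929/10000
DF(1.5y) is solved at step 3

step 1 [0.5y] zero: DF = P = 1219/1250 ≈ 0.975200
step 2 [1y] zero: DF = P = 9309/10000 ≈ 0.930900
step 3 [1.5y] zero: DF = P = 353/400 ≈ 0.882500
step 4 [2y] zero: DF = P = 1087/1250 ≈ 0.869600
step 5 [2.5y] bond c/2=21/800: DF=(14986/15625 − 21/800·(0.975200+0.930900+0.882500+0.869600))/(1+21/800) = 841/1000 ≈ 0.841000
step 6 [3y] zero: DF = P = 1647/2000 ≈ 0.823500
step 7 [3.5y] swap r/2=2071/61156: DF=(1 − 2071/61156·(0.975200+0.930900+0.882500+0.869600+0.841000+0.823500))/(1+2071/61156) = 7929/10000 ≈ 0.792900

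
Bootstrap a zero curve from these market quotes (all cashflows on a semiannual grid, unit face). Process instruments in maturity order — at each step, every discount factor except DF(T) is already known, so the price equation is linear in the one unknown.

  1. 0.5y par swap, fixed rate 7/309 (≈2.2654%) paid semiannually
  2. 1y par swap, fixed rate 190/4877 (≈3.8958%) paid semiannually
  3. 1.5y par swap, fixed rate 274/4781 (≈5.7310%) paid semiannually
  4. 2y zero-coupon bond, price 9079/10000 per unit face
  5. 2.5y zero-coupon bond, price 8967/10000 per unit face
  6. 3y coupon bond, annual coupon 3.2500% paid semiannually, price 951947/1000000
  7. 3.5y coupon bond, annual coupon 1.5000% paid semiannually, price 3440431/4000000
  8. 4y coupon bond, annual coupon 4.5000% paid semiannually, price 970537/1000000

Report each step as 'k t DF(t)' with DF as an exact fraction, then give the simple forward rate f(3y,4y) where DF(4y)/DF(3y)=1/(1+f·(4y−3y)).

1 1/2 618/625
2 1 481/500
3 3/2 4589/5000
4 2 9079/10000
5 5/2 8967/10000
6 3 431/500
7 7/2 13/16
8 4 1619/2000
f(3y,4y) = ((431/500)/(1619/2000) − 1)/(1) = 105/1619 ≈ 6.4855%

step 1 [0.5y] swap r/2=7/618: DF=(1 − 7/618·(0))/(1+7/618) = 618/625 ≈ 0.988800
step 2 [1y] swap r/2=95/4877: DF=(1 − 95/4877·(0.988800))/(1+95/4877) = 481/500 ≈ 0.962000
step 3 [1.5y] swap r/2=137/4781: DF=(1 − 137/4781·(0.988800+0.962000))/(1+137/4781) = 4589/5000 ≈ 0.917800
step 4 [2y] zero: DF = P = 9079/10000 ≈ 0.907900
step 5 [2.5y] zero: DF = P = 8967/10000 ≈ 0.896700
step 6 [3y] bond c/2=13/800: DF=(951947/1000000 − 13/800·(0.988800+0.962000+0.917800+0.907900+0.896700))/(1+13/800) = 431/500 ≈ 0.862000
step 7 [3.5y] bond c/2=3/400: DF=(3440431/4000000 − 3/400·(0.988800+0.962000+0.917800+0.907900+0.896700+0.862000))/(1+3/400) = 13/16 ≈ 0.812500
step 8 [4y] bond c/2=9/400: DF=(970537/1000000 − 9/400·(0.988800+0.962000+0.917800+0.907900+0.896700+0.862000+0.812500))/(1+9/400) = 1619/2000 ≈ 0.809500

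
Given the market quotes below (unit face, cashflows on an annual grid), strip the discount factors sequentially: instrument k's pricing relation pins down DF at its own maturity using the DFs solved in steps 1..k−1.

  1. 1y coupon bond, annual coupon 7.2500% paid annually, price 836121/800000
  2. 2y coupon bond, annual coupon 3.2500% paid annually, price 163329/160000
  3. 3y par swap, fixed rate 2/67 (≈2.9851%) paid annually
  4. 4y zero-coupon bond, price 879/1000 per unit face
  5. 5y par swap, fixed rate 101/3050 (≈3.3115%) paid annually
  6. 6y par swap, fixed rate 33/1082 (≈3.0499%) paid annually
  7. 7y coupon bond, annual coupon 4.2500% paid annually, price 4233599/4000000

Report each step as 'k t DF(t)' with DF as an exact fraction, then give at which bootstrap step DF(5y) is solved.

step 1 [1y] bond c/1=29/400: DF=(836121/800000 − 29/400·(0))/(1+29/400) = 1949/2000 ≈ 0.974500
step 2 [2y] bond c/1=13/400: DF=(163329/160000 − 13/400·(0.974500))/(1+13/400) = 479/500 ≈ 0.958000
step 3 [3y] swap r/1=2/67: DF=(1 − 2/67·(0.974500+0.958000))/(1+2/67) = 183/200 ≈ 0.915000
step 4 [4y] zero: DF = P = 879/1000 ≈ 0.879000
step 5 [5y] swap r/1=101/3050: DF=(1 − 101/3050·(0.974500+0.958000+0.915000+0.879000))/(1+101/3050) = 1697/2000 ≈ 0.848500
step 6 [6y] swap r/1=33/1082: DF=(1 − 33/1082·(0.974500+0.958000+0.915000+0.879000+0.848500))/(1+33/1082) = 167/200 ≈ 0.835000
step 7 [7y] bond c/1=17/400: DF=(4233599/4000000 − 17/400·(0.974500+0.958000+0.915000+0.879000+0.848500+0.835000))/(1+17/400) = 7947/10000 ≈ 0.794700

1 1 1949/2000
2 2 479/500
3 3 183/200
4 4 879/1000
5 5 1697/2000
6 6 167/200
7 7 7947/10000
DF(5y) is solved at step 5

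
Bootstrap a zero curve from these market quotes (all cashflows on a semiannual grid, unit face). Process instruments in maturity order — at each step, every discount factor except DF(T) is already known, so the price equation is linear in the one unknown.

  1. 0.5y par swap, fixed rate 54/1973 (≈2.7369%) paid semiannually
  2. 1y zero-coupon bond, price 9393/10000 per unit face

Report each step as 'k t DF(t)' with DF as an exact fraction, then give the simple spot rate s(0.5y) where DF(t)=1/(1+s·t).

1 1/2 1973/2000
2 1 9393/10000
s(0.5y) = (1/(1973/2000) − 1)/(1/2) = 54/1973 ≈ 2.7369%

step 1 [0.5y] swap r/2=27/1973: DF=(1 − 27/1973·(0))/(1+27/1973) = 1973/2000 ≈ 0.986500
step 2 [1y] zero: DF = P = 9393/10000 ≈ 0.939300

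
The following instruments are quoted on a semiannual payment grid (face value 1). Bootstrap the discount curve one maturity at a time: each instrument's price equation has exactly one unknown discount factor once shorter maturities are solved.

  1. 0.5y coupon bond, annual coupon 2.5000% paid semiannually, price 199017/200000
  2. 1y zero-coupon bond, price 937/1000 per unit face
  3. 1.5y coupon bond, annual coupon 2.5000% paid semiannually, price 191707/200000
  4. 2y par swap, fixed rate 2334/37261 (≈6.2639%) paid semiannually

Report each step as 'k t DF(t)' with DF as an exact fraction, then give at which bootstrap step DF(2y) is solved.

step 1 [0.5y] bond c/2=1/80: DF=(199017/200000 − 1/80·(0))/(1+1/80) = 2457/2500 ≈ 0.982800
step 2 [1y] zero: DF = P = 937/1000 ≈ 0.937000
step 3 [1.5y] bond c/2=1/80: DF=(191707/200000 − 1/80·(0.982800+0.937000))/(1+1/80) = 923/1000 ≈ 0.923000
step 4 [2y] swap r/2=1167/37261: DF=(1 − 1167/37261·(0.982800+0.937000+0.923000))/(1+1167/37261) = 8833/10000 ≈ 0.883300

1 1/2 2457/2500
2 1 937/1000
3 3/2 923/1000
4 2 8833/10000
DF(2y) is solved at step 4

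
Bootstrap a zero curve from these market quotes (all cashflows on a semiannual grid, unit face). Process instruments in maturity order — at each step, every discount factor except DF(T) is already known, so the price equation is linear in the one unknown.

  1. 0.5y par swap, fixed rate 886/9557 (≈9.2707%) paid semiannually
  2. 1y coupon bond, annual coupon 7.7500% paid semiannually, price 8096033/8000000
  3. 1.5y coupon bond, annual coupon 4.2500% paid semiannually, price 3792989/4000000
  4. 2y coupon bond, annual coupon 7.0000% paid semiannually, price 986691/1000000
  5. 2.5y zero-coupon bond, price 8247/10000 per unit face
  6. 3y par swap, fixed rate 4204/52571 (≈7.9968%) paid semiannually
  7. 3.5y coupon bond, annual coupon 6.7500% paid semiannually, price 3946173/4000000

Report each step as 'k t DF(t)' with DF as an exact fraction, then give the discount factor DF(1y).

step 1 [0.5y] swap r/2=443/9557: DF=(1 − 443/9557·(0))/(1+443/9557) = 9557/10000 ≈ 0.955700
step 2 [1y] bond c/2=31/800: DF=(8096033/8000000 − 31/800·(0.955700))/(1+31/800) = 4693/5000 ≈ 0.938600
step 3 [1.5y] bond c/2=17/800: DF=(3792989/4000000 − 17/800·(0.955700+0.938600))/(1+17/800) = 8891/10000 ≈ 0.889100
step 4 [2y] bond c/2=7/200: DF=(986691/1000000 − 7/200·(0.955700+0.938600+0.889100))/(1+7/200) = 537/625 ≈ 0.859200
step 5 [2.5y] zero: DF = P = 8247/10000 ≈ 0.824700
step 6 [3y] swap r/2=2102/52571: DF=(1 − 2102/52571·(0.955700+0.938600+0.889100+0.859200+0.824700))/(1+2102/52571) = 3949/5000 ≈ 0.789800
step 7 [3.5y] bond c/2=27/800: DF=(3946173/4000000 − 27/800·(0.955700+0.938600+0.889100+0.859200+0.824700+0.789800))/(1+27/800) = 7827/10000 ≈ 0.782700

1 1/2 9557/10000
2 1 4693/5000
3 3/2 8891/10000
4 2 537/625
5 5/2 8247/10000
6 3 3949/5000
7 7/2 7827/10000
DF(1y) = 4693/5000 ≈ 0.938600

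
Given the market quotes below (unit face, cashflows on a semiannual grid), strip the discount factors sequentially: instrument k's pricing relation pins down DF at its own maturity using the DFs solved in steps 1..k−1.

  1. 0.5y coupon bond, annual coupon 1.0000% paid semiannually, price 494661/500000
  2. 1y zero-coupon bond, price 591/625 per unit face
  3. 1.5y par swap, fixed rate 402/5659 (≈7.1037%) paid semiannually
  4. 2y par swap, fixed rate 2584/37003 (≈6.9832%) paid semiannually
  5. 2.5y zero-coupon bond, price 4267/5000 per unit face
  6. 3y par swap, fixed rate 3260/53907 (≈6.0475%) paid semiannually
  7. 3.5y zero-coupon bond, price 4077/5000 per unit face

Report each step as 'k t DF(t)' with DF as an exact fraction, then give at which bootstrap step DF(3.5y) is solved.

1 1/2 2461/2500
2 1 591/625
3 3/2 1799/2000
4 2 2177/2500
5 5/2 4267/5000
6 3 837/1000
7 7/2 4077/5000
DF(3.5y) is solved at step 7

step 1 [0.5y] bond c/2=1/200: DF=(494661/500000 − 1/200·(0))/(1+1/200) = 2461/2500 ≈ 0.984400
step 2 [1y] zero: DF = P = 591/625 ≈ 0.945600
step 3 [1.5y] swap r/2=201/5659: DF=(1 − 201/5659·(0.984400+0.945600))/(1+201/5659) = 1799/2000 ≈ 0.899500
step 4 [2y] swap r/2=1292/37003: DF=(1 − 1292/37003·(0.984400+0.945600+0.899500))/(1+1292/37003) = 2177/2500 ≈ 0.870800
step 5 [2.5y] zero: DF = P = 4267/5000 ≈ 0.853400
step 6 [3y] swap r/2=1630/53907: DF=(1 − 1630/53907·(0.984400+0.945600+0.899500+0.870800+0.853400))/(1+1630/53907) = 837/1000 ≈ 0.837000
step 7 [3.5y] zero: DF = P = 4077/5000 ≈ 0.815400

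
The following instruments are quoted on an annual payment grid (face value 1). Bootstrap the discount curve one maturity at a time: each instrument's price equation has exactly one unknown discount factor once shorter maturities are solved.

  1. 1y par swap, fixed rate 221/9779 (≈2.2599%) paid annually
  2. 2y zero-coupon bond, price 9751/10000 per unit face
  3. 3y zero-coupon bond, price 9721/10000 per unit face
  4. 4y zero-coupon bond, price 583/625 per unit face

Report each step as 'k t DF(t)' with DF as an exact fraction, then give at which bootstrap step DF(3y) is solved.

1 1 9779/10000
2 2 9751/10000
3 3 9721/10000
4 4 583/625
DF(3y) is solved at step 3

step 1 [1y] swap r/1=221/9779: DF=(1 − 221/9779·(0))/(1+221/9779) = 9779/10000 ≈ 0.977900
step 2 [2y] zero: DF = P = 9751/10000 ≈ 0.975100
step 3 [3y] zero: DF = P = 9721/10000 ≈ 0.972100
step 4 [4y] zero: DF = P = 583/625 ≈ 0.932800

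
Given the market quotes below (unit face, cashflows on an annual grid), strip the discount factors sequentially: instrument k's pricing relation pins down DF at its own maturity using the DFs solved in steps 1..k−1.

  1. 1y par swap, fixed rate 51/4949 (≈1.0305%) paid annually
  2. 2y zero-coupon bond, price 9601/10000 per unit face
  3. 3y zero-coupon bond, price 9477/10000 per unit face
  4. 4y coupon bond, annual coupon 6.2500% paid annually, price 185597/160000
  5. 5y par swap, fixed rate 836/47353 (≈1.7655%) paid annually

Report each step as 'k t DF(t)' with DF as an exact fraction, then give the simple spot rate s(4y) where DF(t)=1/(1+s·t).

step 1 [1y] swap r/1=51/4949: DF=(1 − 51/4949·(0))/(1+51/4949) = 4949/5000 ≈ 0.989800
step 2 [2y] zero: DF = P = 9601/10000 ≈ 0.960100
step 3 [3y] zero: DF = P = 9477/10000 ≈ 0.947700
step 4 [4y] bond c/1=1/16: DF=(185597/160000 − 1/16·(0.989800+0.960100+0.947700))/(1+1/16) = 9213/10000 ≈ 0.921300
step 5 [5y] swap r/1=836/47353: DF=(1 − 836/47353·(0.989800+0.960100+0.947700+0.921300))/(1+836/47353) = 2291/2500 ≈ 0.916400

1 1 4949/5000
2 2 9601/10000
3 3 9477/10000
4 4 9213/10000
5 5 2291/2500
s(4y) = (1/(9213/10000) − 1)/(4) = 787/36852 ≈ 2.1356%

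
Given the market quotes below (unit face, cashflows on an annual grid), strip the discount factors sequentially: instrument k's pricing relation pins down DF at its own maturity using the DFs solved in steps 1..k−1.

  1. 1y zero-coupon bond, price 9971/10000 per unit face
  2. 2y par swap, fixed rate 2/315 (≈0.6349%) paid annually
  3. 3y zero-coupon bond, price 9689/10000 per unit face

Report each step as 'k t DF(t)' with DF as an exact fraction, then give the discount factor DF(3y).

1 1 9971/10000
2 2 4937/5000
3 3 9689/10000
DF(3y) = 9689/10000 ≈ 0.968900

step 1 [1y] zero: DF = P = 9971/10000 ≈ 0.997100
step 2 [2y] swap r/1=2/315: DF=(1 − 2/315·(0.997100))/(1+2/315) = 4937/5000 ≈ 0.987400
step 3 [3y] zero: DF = P = 9689/10000 ≈ 0.968900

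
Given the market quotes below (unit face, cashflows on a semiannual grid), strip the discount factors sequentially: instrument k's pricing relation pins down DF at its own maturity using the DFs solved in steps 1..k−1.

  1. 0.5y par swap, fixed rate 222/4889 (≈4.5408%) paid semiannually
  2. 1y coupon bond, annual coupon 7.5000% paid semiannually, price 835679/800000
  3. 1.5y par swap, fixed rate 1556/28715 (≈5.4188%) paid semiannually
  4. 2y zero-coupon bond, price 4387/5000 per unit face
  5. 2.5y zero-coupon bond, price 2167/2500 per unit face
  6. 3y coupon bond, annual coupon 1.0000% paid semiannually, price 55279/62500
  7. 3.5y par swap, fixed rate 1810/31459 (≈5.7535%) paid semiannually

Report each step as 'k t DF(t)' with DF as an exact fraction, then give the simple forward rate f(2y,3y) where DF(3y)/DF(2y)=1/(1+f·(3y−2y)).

step 1 [0.5y] swap r/2=111/4889: DF=(1 − 111/4889·(0))/(1+111/4889) = 4889/5000 ≈ 0.977800
step 2 [1y] bond c/2=3/80: DF=(835679/800000 − 3/80·(0.977800))/(1+3/80) = 1943/2000 ≈ 0.971500
step 3 [1.5y] swap r/2=778/28715: DF=(1 − 778/28715·(0.977800+0.971500))/(1+778/28715) = 4611/5000 ≈ 0.922200
step 4 [2y] zero: DF = P = 4387/5000 ≈ 0.877400
step 5 [2.5y] zero: DF = P = 2167/2500 ≈ 0.866800
step 6 [3y] bond c/2=1/200: DF=(55279/62500 − 1/200·(0.977800+0.971500+0.922200+0.877400+0.866800))/(1+1/200) = 8571/10000 ≈ 0.857100
step 7 [3.5y] swap r/2=905/31459: DF=(1 − 905/31459·(0.977800+0.971500+0.922200+0.877400+0.866800+0.857100))/(1+905/31459) = 819/1000 ≈ 0.819000

1 1/2 4889/5000
2 1 1943/2000
3 3/2 4611/5000
4 2 4387/5000
5 5/2 2167/2500
6 3 8571/10000
7 7/2 819/1000
f(2y,3y) = ((4387/5000)/(8571/10000) − 1)/(1) = 203/8571 ≈ 2.3685%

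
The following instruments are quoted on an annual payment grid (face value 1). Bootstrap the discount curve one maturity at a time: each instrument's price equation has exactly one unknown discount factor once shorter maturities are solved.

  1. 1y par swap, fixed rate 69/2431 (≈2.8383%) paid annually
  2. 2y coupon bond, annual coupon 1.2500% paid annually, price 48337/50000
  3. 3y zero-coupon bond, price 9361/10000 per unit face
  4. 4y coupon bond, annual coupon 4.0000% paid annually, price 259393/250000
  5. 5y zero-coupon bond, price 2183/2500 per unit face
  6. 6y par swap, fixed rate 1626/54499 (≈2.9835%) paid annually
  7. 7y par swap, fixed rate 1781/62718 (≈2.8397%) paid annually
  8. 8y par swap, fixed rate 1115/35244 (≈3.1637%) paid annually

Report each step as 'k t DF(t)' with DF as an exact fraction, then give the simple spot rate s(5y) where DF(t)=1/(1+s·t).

1 1 2431/2500
2 2 2357/2500
3 3 9361/10000
4 4 111/125
5 5 2183/2500
6 6 4187/5000
7 7 8219/10000
8 8 777/1000
s(5y) = (1/(2183/2500) − 1)/(5) = 317/10915 ≈ 2.9043%

step 1 [1y] swap r/1=69/2431: DF=(1 − 69/2431·(0))/(1+69/2431) = 2431/2500 ≈ 0.972400
step 2 [2y] bond c/1=1/80: DF=(48337/50000 − 1/80·(0.972400))/(1+1/80) = 2357/2500 ≈ 0.942800
step 3 [3y] zero: DF = P = 9361/10000 ≈ 0.936100
step 4 [4y] bond c/1=1/25: DF=(259393/250000 − 1/25·(0.972400+0.942800+0.936100))/(1+1/25) = 111/125 ≈ 0.888000
step 5 [5y] zero: DF = P = 2183/2500 ≈ 0.873200
step 6 [6y] swap r/1=1626/54499: DF=(1 − 1626/54499·(0.972400+0.942800+0.936100+0.888000+0.873200))/(1+1626/54499) = 4187/5000 ≈ 0.837400
step 7 [7y] swap r/1=1781/62718: DF=(1 − 1781/62718·(0.972400+0.942800+0.936100+0.888000+0.873200+0.837400))/(1+1781/62718) = 8219/10000 ≈ 0.821900
step 8 [8y] swap r/1=1115/35244: DF=(1 − 1115/35244·(0.972400+0.942800+0.936100+0.888000+0.873200+0.837400+0.821900))/(1+1115/35244) = 777/1000 ≈ 0.777000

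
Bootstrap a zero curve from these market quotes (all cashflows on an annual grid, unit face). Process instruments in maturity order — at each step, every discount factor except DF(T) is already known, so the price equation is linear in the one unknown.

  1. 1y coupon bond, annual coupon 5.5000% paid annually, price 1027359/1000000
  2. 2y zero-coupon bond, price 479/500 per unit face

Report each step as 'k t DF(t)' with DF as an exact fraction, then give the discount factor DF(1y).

step 1 [1y] bond c/1=11/200: DF=(1027359/1000000 − 11/200·(0))/(1+11/200) = 4869/5000 ≈ 0.973800
step 2 [2y] zero: DF = P = 479/500 ≈ 0.958000

1 1 4869/5000
2 2 479/500
DF(1y) = 4869/5000 ≈ 0.973800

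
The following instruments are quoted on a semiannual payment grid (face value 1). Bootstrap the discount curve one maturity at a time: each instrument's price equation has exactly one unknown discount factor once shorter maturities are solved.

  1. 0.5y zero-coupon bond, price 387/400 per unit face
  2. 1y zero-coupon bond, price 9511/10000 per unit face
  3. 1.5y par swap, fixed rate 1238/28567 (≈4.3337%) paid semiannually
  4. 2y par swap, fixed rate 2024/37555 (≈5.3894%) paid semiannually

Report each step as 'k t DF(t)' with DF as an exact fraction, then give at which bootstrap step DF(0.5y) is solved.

step 1 [0.5y] zero: DF = P = 387/400 ≈ 0.967500
step 2 [1y] zero: DF = P = 9511/10000 ≈ 0.951100
step 3 [1.5y] swap r/2=619/28567: DF=(1 − 619/28567·(0.967500+0.951100))/(1+619/28567) = 9381/10000 ≈ 0.938100
step 4 [2y] swap r/2=1012/37555: DF=(1 − 1012/37555·(0.967500+0.951100+0.938100))/(1+1012/37555) = 2247/2500 ≈ 0.898800

1 1/2 387/400
2 1 9511/10000
3 3/2 9381/10000
4 2 2247/2500
DF(0.5y) is solved at step 1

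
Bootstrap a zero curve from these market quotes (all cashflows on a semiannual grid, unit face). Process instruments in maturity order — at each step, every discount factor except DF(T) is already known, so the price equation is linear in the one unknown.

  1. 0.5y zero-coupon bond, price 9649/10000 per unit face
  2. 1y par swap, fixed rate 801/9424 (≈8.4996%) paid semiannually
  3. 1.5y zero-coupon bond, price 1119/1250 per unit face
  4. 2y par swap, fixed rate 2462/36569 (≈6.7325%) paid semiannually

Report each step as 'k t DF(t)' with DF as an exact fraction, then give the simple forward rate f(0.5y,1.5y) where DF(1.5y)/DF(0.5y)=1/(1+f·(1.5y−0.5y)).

1 1/2 9649/10000
2 1 9199/10000
3 3/2 1119/1250
4 2 8769/10000
f(0.5y,1.5y) = ((9649/10000)/(1119/1250) − 1)/(1) = 697/8952 ≈ 7.7860%

step 1 [0.5y] zero: DF = P = 9649/10000 ≈ 0.964900
step 2 [1y] swap r/2=801/18848: DF=(1 − 801/18848·(0.964900))/(1+801/18848) = 9199/10000 ≈ 0.919900
step 3 [1.5y] zero: DF = P = 1119/1250 ≈ 0.895200
step 4 [2y] swap r/2=1231/36569: DF=(1 − 1231/36569·(0.964900+0.919900+0.895200))/(1+1231/36569) = 8769/10000 ≈ 0.876900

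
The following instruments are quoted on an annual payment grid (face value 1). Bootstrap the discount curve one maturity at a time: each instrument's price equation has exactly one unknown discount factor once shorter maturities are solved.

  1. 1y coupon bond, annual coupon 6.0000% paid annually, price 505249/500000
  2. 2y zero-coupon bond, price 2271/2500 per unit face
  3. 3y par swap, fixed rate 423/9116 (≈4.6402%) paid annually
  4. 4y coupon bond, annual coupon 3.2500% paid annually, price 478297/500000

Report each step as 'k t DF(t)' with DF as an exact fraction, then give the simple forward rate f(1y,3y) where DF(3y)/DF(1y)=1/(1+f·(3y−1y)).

1 1 9533/10000
2 2 2271/2500
3 3 8731/10000
4 4 2101/2500
f(1y,3y) = ((9533/10000)/(8731/10000) − 1)/(2) = 401/8731 ≈ 4.5928%

step 1 [1y] bond c/1=3/50: DF=(505249/500000 − 3/50·(0))/(1+3/50) = 9533/10000 ≈ 0.953300
step 2 [2y] zero: DF = P = 2271/2500 ≈ 0.908400
step 3 [3y] swap r/1=423/9116: DF=(1 − 423/9116·(0.953300+0.908400))/(1+423/9116) = 8731/10000 ≈ 0.873100
step 4 [4y] bond c/1=13/400: DF=(478297/500000 − 13/400·(0.953300+0.908400+0.873100))/(1+13/400) = 2101/2500 ≈ 0.840400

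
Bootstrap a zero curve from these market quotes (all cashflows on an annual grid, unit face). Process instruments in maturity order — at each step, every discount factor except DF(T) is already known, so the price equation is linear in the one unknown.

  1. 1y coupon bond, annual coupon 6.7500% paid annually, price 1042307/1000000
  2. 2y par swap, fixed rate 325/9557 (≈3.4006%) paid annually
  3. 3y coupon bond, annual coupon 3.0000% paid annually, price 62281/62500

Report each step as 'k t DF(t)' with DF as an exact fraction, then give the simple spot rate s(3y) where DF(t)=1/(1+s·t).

step 1 [1y] bond c/1=27/400: DF=(1042307/1000000 − 27/400·(0))/(1+27/400) = 2441/2500 ≈ 0.976400
step 2 [2y] swap r/1=325/9557: DF=(1 − 325/9557·(0.976400))/(1+325/9557) = 187/200 ≈ 0.935000
step 3 [3y] bond c/1=3/100: DF=(62281/62500 − 3/100·(0.976400+0.935000))/(1+3/100) = 4559/5000 ≈ 0.911800

1 1 2441/2500
2 2 187/200
3 3 4559/5000
s(3y) = (1/(4559/5000) − 1)/(3) = 147/4559 ≈ 3.2244%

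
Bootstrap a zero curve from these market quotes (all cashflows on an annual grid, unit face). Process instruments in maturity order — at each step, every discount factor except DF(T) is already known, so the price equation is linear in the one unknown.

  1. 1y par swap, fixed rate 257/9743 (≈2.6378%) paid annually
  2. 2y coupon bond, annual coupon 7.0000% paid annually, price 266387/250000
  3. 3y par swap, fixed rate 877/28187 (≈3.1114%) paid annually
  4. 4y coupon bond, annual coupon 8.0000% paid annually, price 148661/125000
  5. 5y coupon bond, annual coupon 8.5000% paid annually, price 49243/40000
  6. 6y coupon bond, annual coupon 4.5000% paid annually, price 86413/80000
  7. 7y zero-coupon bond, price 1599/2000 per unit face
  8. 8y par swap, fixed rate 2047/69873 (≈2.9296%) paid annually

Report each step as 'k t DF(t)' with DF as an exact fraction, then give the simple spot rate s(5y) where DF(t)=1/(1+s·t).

step 1 [1y] swap r/1=257/9743: DF=(1 − 257/9743·(0))/(1+257/9743) = 9743/10000 ≈ 0.974300
step 2 [2y] bond c/1=7/100: DF=(266387/250000 − 7/100·(0.974300))/(1+7/100) = 9321/10000 ≈ 0.932100
step 3 [3y] swap r/1=877/28187: DF=(1 − 877/28187·(0.974300+0.932100))/(1+877/28187) = 9123/10000 ≈ 0.912300
step 4 [4y] bond c/1=2/25: DF=(148661/125000 − 2/25·(0.974300+0.932100+0.912300))/(1+2/25) = 2231/2500 ≈ 0.892400
step 5 [5y] bond c/1=17/200: DF=(49243/40000 − 17/200·(0.974300+0.932100+0.912300+0.892400))/(1+17/200) = 8439/10000 ≈ 0.843900
step 6 [6y] bond c/1=9/200: DF=(86413/80000 − 9/200·(0.974300+0.932100+0.912300+0.892400+0.843900))/(1+9/200) = 67/80 ≈ 0.837500
step 7 [7y] zero: DF = P = 1599/2000 ≈ 0.799500
step 8 [8y] swap r/1=2047/69873: DF=(1 − 2047/69873·(0.974300+0.932100+0.912300+0.892400+0.843900+0.837500+0.799500))/(1+2047/69873) = 7953/10000 ≈ 0.795300

1 1 9743/10000
2 2 9321/10000
3 3 9123/10000
4 4 2231/2500
5 5 8439/10000
6 6 67/80
7 7 1599/2000
8 8 7953/10000
s(5y) = (1/(8439/10000) − 1)/(5) = 1561/42195 ≈ 3.6995%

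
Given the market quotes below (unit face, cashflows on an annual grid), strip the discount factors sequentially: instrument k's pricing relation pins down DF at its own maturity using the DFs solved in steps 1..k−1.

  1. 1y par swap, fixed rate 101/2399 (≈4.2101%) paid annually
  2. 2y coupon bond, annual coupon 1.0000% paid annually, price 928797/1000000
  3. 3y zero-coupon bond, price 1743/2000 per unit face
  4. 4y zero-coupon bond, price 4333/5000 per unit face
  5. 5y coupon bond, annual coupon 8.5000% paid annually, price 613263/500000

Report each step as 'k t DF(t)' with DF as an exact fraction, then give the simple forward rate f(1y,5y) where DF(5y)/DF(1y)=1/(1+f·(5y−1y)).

1 1 2399/2500
2 2 9101/10000
3 3 1743/2000
4 4 4333/5000
5 5 4239/5000
f(1y,5y) = ((2399/2500)/(4239/5000) − 1)/(4) = 559/16956 ≈ 3.2968%

step 1 [1y] swap r/1=101/2399: DF=(1 − 101/2399·(0))/(1+101/2399) = 2399/2500 ≈ 0.959600
step 2 [2y] bond c/1=1/100: DF=(928797/1000000 − 1/100·(0.959600))/(1+1/100) = 9101/10000 ≈ 0.910100
step 3 [3y] zero: DF = P = 1743/2000 ≈ 0.871500
step 4 [4y] zero: DF = P = 4333/5000 ≈ 0.866600
step 5 [5y] bond c/1=17/200: DF=(613263/500000 − 17/200·(0.959600+0.910100+0.871500+0.866600))/(1+17/200) = 4239/5000 ≈ 0.847800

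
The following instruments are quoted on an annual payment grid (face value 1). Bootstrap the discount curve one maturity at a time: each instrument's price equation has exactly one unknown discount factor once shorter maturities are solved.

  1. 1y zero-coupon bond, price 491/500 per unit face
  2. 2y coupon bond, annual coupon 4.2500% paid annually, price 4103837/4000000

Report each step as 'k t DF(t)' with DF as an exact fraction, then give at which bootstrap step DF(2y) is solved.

step 1 [1y] zero: DF = P = 491/500 ≈ 0.982000
step 2 [2y] bond c/1=17/400: DF=(4103837/4000000 − 17/400·(0.982000))/(1+17/400) = 9441/10000 ≈ 0.944100

1 1 491/500
2 2 9441/10000
DF(2y) is solved at step 2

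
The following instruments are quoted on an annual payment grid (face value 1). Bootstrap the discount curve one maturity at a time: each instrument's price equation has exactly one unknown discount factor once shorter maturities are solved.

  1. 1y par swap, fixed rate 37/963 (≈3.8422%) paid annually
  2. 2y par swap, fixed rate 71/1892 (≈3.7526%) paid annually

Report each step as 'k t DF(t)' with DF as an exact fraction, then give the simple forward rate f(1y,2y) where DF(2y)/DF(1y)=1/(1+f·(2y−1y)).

1 1 963/1000
2 2 929/1000
f(1y,2y) = ((963/1000)/(929/1000) − 1)/(1) = 34/929 ≈ 3.6598%

step 1 [1y] swap r/1=37/963: DF=(1 − 37/963·(0))/(1+37/963) = 963/1000 ≈ 0.963000
step 2 [2y] swap r/1=71/1892: DF=(1 − 71/1892·(0.963000))/(1+71/1892) = 929/1000 ≈ 0.929000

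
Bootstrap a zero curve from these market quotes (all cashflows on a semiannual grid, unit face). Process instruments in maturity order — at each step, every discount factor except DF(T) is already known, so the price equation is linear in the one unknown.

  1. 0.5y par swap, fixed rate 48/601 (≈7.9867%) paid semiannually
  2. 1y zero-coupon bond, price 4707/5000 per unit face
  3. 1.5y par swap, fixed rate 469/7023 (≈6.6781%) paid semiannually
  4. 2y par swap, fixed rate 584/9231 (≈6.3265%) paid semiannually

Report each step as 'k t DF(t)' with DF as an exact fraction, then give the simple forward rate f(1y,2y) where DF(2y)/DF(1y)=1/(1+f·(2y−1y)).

1 1/2 601/625
2 1 4707/5000
3 3/2 4531/5000
4 2 552/625
f(1y,2y) = ((4707/5000)/(552/625) − 1)/(1) = 97/1472 ≈ 6.5897%

step 1 [0.5y] swap r/2=24/601: DF=(1 − 24/601·(0))/(1+24/601) = 601/625 ≈ 0.961600
step 2 [1y] zero: DF = P = 4707/5000 ≈ 0.941400
step 3 [1.5y] swap r/2=469/14046: DF=(1 − 469/14046·(0.961600+0.941400))/(1+469/14046) = 4531/5000 ≈ 0.906200
step 4 [2y] swap r/2=292/9231: DF=(1 − 292/9231·(0.961600+0.941400+0.906200))/(1+292/9231) = 552/625 ≈ 0.883200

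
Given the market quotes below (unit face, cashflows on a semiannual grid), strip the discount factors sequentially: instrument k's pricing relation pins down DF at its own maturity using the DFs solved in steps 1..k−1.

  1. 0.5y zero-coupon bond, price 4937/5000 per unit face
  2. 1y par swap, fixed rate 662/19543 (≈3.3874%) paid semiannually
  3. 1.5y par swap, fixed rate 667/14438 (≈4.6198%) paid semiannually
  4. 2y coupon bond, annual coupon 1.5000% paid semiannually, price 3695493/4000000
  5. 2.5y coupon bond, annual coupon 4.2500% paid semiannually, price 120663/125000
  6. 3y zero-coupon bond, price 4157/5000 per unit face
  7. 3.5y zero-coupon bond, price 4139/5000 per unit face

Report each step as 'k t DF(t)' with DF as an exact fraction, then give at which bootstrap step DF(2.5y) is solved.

step 1 [0.5y] zero: DF = P = 4937/5000 ≈ 0.987400
step 2 [1y] swap r/2=331/19543: DF=(1 − 331/19543·(0.987400))/(1+331/19543) = 9669/10000 ≈ 0.966900
step 3 [1.5y] swap r/2=667/28876: DF=(1 − 667/28876·(0.987400+0.966900))/(1+667/28876) = 9333/10000 ≈ 0.933300
step 4 [2y] bond c/2=3/400: DF=(3695493/4000000 − 3/400·(0.987400+0.966900+0.933300))/(1+3/400) = 1791/2000 ≈ 0.895500
step 5 [2.5y] bond c/2=17/800: DF=(120663/125000 − 17/800·(0.987400+0.966900+0.933300+0.895500))/(1+17/800) = 1733/2000 ≈ 0.866500
step 6 [3y] zero: DF = P = 4157/5000 ≈ 0.831400
step 7 [3.5y] zero: DF = P = 4139/5000 ≈ 0.827800

1 1/2 4937/5000
2 1 9669/10000
3 3/2 9333/10000
4 2 1791/2000
5 5/2 1733/2000
6 3 4157/5000
7 7/2 4139/5000
DF(2.5y) is solved at step 5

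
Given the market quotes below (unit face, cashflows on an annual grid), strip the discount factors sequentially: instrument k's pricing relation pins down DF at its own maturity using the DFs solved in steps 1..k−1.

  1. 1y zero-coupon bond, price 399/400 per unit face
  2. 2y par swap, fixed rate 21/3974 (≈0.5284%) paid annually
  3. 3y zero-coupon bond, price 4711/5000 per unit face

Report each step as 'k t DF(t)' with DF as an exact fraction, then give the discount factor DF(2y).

step 1 [1y] zero: DF = P = 399/400 ≈ 0.997500
step 2 [2y] swap r/1=21/3974: DF=(1 − 21/3974·(0.997500))/(1+21/3974) = 1979/2000 ≈ 0.989500
step 3 [3y] zero: DF = P = 4711/5000 ≈ 0.942200

1 1 399/400
2 2 1979/2000
3 3 4711/5000
DF(2y) = 1979/2000 ≈ 0.989500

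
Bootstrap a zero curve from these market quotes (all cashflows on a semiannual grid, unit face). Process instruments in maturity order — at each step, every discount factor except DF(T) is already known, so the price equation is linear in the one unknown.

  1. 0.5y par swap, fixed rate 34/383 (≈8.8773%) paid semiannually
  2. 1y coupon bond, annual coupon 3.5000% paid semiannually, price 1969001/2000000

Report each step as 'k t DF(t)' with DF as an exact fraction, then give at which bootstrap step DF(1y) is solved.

step 1 [0.5y] swap r/2=17/383: DF=(1 − 17/383·(0))/(1+17/383) = 383/400 ≈ 0.957500
step 2 [1y] bond c/2=7/400: DF=(1969001/2000000 − 7/400·(0.957500))/(1+7/400) = 9511/10000 ≈ 0.951100

1 1/2 383/400
2 1 9511/10000
DF(1y) is solved at step 2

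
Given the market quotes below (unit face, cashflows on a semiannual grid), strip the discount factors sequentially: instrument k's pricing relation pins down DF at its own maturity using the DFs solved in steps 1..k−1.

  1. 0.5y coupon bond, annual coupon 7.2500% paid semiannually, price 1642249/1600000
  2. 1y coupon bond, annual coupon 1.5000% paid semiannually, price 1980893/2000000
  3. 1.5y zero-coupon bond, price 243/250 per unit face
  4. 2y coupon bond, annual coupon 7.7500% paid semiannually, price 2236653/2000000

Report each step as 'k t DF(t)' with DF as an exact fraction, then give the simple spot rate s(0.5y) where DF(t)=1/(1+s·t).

step 1 [0.5y] bond c/2=29/800: DF=(1642249/1600000 − 29/800·(0))/(1+29/800) = 1981/2000 ≈ 0.990500
step 2 [1y] bond c/2=3/400: DF=(1980893/2000000 − 3/400·(0.990500))/(1+3/400) = 9757/10000 ≈ 0.975700
step 3 [1.5y] zero: DF = P = 243/250 ≈ 0.972000
step 4 [2y] bond c/2=31/800: DF=(2236653/2000000 − 31/800·(0.990500+0.975700+0.972000))/(1+31/800) = 967/1000 ≈ 0.967000

1 1/2 1981/2000
2 1 9757/10000
3 3/2 243/250
4 2 967/1000
s(0.5y) = (1/(1981/2000) − 1)/(1/2) = 38/1981 ≈ 1.9182%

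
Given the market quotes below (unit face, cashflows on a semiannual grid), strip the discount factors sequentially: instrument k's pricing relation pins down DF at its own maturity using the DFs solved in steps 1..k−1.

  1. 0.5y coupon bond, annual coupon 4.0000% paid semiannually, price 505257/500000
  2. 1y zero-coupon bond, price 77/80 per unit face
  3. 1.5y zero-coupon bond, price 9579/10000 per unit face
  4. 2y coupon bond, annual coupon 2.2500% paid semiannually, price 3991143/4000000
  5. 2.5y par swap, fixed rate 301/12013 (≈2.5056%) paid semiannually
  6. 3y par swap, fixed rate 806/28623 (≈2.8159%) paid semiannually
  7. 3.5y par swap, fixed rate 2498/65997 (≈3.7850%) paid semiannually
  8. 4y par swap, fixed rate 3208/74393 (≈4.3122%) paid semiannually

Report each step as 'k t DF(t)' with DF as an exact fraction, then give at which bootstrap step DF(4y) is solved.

1 1/2 9907/10000
2 1 77/80
3 3/2 9579/10000
4 2 9543/10000
5 5/2 4699/5000
6 3 4597/5000
7 7/2 8751/10000
8 4 2099/2500
DF(4y) is solved at step 8

step 1 [0.5y] bond c/2=1/50: DF=(505257/500000 − 1/50·(0))/(1+1/50) = 9907/10000 ≈ 0.990700
step 2 [1y] zero: DF = P = 77/80 ≈ 0.962500
step 3 [1.5y] zero: DF = P = 9579/10000 ≈ 0.957900
step 4 [2y] bond c/2=9/800: DF=(3991143/4000000 − 9/800·(0.990700+0.962500+0.957900))/(1+9/800) = 9543/10000 ≈ 0.954300
step 5 [2.5y] swap r/2=301/24026: DF=(1 − 301/24026·(0.990700+0.962500+0.957900+0.954300))/(1+301/24026) = 4699/5000 ≈ 0.939800
step 6 [3y] swap r/2=403/28623: DF=(1 − 403/28623·(0.990700+0.962500+0.957900+0.954300+0.939800))/(1+403/28623) = 4597/5000 ≈ 0.919400
step 7 [3.5y] swap r/2=1249/65997: DF=(1 − 1249/65997·(0.990700+0.962500+0.957900+0.954300+0.939800+0.919400))/(1+1249/65997) = 8751/10000 ≈ 0.875100
step 8 [4y] swap r/2=1604/74393: DF=(1 − 1604/74393·(0.990700+0.962500+0.957900+0.954300+0.939800+0.919400+0.875100))/(1+1604/74393) = 2099/2500 ≈ 0.839600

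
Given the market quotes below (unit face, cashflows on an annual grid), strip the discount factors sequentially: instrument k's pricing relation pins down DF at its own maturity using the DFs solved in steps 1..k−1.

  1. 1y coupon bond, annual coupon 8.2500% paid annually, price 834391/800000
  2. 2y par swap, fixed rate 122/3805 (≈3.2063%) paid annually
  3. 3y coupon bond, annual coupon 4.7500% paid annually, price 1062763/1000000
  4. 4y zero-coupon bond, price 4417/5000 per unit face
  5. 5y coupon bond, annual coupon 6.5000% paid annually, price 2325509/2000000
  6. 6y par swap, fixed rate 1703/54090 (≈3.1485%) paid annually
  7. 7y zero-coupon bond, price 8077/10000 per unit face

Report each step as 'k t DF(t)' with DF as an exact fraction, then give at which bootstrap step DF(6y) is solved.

step 1 [1y] bond c/1=33/400: DF=(834391/800000 − 33/400·(0))/(1+33/400) = 1927/2000 ≈ 0.963500
step 2 [2y] swap r/1=122/3805: DF=(1 − 122/3805·(0.963500))/(1+122/3805) = 939/1000 ≈ 0.939000
step 3 [3y] bond c/1=19/400: DF=(1062763/1000000 − 19/400·(0.963500+0.939000))/(1+19/400) = 9283/10000 ≈ 0.928300
step 4 [4y] zero: DF = P = 4417/5000 ≈ 0.883400
step 5 [5y] bond c/1=13/200: DF=(2325509/2000000 − 13/200·(0.963500+0.939000+0.928300+0.883400))/(1+13/200) = 8651/10000 ≈ 0.865100
step 6 [6y] swap r/1=1703/54090: DF=(1 − 1703/54090·(0.963500+0.939000+0.928300+0.883400+0.865100))/(1+1703/54090) = 8297/10000 ≈ 0.829700
step 7 [7y] zero: DF = P = 8077/10000 ≈ 0.807700

1 1 1927/2000
2 2 939/1000
3 3 9283/10000
4 4 4417/5000
5 5 8651/10000
6 6 8297/10000
7 7 8077/10000
DF(6y) is solved at step 6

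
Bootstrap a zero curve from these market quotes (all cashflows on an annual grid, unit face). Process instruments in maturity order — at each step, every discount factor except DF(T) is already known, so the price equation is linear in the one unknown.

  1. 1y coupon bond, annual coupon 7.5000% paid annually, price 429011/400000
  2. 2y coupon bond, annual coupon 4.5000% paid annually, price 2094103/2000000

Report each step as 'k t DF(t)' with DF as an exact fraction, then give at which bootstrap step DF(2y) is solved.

1 1 9977/10000
2 2 959/1000
DF(2y) is solved at step 2

step 1 [1y] bond c/1=3/40: DF=(429011/400000 − 3/40·(0))/(1+3/40) = 9977/10000 ≈ 0.997700
step 2 [2y] bond c/1=9/200: DF=(2094103/2000000 − 9/200·(0.997700))/(1+9/200) = 959/1000 ≈ 0.959000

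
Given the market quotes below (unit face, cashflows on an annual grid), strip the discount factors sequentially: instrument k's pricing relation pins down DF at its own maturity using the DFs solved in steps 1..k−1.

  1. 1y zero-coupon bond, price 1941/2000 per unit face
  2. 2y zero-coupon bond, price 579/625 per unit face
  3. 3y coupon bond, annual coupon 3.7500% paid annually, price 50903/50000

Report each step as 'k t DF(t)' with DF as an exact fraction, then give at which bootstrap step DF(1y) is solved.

step 1 [1y] zero: DF = P = 1941/2000 ≈ 0.970500
step 2 [2y] zero: DF = P = 579/625 ≈ 0.926400
step 3 [3y] bond c/1=3/80: DF=(50903/50000 − 3/80·(0.970500+0.926400))/(1+3/80) = 9127/10000 ≈ 0.912700

1 1 1941/2000
2 2 579/625
3 3 9127/10000
DF(1y) is solved at step 1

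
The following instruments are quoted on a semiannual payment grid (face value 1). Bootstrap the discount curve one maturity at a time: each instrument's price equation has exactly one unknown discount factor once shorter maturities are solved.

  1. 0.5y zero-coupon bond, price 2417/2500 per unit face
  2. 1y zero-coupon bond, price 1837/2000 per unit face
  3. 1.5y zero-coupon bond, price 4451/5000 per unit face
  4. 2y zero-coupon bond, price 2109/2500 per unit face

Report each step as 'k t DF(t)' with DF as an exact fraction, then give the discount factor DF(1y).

1 1/2 2417/2500
2 1 1837/2000
3 3/2 4451/5000
4 2 2109/2500
DF(1y) = 1837/2000 ≈ 0.918500

step 1 [0.5y] zero: DF = P = 2417/2500 ≈ 0.966800
step 2 [1y] zero: DF = P = 1837/2000 ≈ 0.918500
step 3 [1.5y] zero: DF = P = 4451/5000 ≈ 0.890200
step 4 [2y] zero: DF = P = 2109/2500 ≈ 0.843600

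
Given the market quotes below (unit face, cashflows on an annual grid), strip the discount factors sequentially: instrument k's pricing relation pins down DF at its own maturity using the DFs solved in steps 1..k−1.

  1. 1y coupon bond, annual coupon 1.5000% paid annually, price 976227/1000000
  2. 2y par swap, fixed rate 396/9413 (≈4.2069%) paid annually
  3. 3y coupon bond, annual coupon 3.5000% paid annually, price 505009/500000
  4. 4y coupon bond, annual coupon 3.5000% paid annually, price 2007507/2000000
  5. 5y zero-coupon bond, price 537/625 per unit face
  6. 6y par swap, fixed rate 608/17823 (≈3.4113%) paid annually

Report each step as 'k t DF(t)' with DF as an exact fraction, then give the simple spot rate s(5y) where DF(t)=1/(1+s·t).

step 1 [1y] bond c/1=3/200: DF=(976227/1000000 − 3/200·(0))/(1+3/200) = 4809/5000 ≈ 0.961800
step 2 [2y] swap r/1=396/9413: DF=(1 − 396/9413·(0.961800))/(1+396/9413) = 1151/1250 ≈ 0.920800
step 3 [3y] bond c/1=7/200: DF=(505009/500000 − 7/200·(0.961800+0.920800))/(1+7/200) = 4561/5000 ≈ 0.912200
step 4 [4y] bond c/1=7/200: DF=(2007507/2000000 − 7/200·(0.961800+0.920800+0.912200))/(1+7/200) = 8753/10000 ≈ 0.875300
step 5 [5y] zero: DF = P = 537/625 ≈ 0.859200
step 6 [6y] swap r/1=608/17823: DF=(1 − 608/17823·(0.961800+0.920800+0.912200+0.875300+0.859200))/(1+608/17823) = 511/625 ≈ 0.817600

1 1 4809/5000
2 2 1151/1250
3 3 4561/5000
4 4 8753/10000
5 5 537/625
6 6 511/625
s(5y) = (1/(537/625) − 1)/(5) = 88/2685 ≈ 3.2775%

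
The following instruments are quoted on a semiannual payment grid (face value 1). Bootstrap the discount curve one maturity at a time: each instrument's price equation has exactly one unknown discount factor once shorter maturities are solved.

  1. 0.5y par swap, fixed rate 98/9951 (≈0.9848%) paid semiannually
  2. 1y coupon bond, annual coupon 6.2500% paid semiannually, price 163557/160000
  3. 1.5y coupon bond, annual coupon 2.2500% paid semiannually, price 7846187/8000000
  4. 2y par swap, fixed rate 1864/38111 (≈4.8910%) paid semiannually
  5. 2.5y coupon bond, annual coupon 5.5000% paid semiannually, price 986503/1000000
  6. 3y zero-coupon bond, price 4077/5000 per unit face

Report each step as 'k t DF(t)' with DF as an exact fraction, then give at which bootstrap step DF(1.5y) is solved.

step 1 [0.5y] swap r/2=49/9951: DF=(1 − 49/9951·(0))/(1+49/9951) = 9951/10000 ≈ 0.995100
step 2 [1y] bond c/2=1/32: DF=(163557/160000 − 1/32·(0.995100))/(1+1/32) = 9611/10000 ≈ 0.961100
step 3 [1.5y] bond c/2=9/800: DF=(7846187/8000000 − 9/800·(0.995100+0.961100))/(1+9/800) = 9481/10000 ≈ 0.948100
step 4 [2y] swap r/2=932/38111: DF=(1 − 932/38111·(0.995100+0.961100+0.948100))/(1+932/38111) = 2267/2500 ≈ 0.906800
step 5 [2.5y] bond c/2=11/400: DF=(986503/1000000 − 11/400·(0.995100+0.961100+0.948100+0.906800))/(1+11/400) = 8581/10000 ≈ 0.858100
step 6 [3y] zero: DF = P = 4077/5000 ≈ 0.815400

1 1/2 9951/10000
2 1 9611/10000
3 3/2 9481/10000
4 2 2267/2500
5 5/2 8581/10000
6 3 4077/5000
DF(1.5y) is solved at step 3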